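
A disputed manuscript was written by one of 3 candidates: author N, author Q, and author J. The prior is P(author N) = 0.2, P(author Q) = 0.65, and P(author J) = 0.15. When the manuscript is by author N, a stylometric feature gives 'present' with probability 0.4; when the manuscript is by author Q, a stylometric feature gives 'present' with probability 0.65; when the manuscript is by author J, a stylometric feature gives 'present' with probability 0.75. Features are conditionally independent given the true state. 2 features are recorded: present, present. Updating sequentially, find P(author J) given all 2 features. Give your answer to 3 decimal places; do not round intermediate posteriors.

After 'present': normaliser = 0.4·0.2000 + 0.65·0.6500 + 0.75·0.1500; P(author N) ≈ 0.1301, P(author Q) ≈ 0.6870, P(author J) ≈ 0.1829
After 'present': normaliser = 0.4·0.1301 + 0.65·0.6870 + 0.75·0.1829; P(author N) ≈ 0.0818, P(author Q) ≈ 0.7024, P(author J) ≈ 0.2158

0.216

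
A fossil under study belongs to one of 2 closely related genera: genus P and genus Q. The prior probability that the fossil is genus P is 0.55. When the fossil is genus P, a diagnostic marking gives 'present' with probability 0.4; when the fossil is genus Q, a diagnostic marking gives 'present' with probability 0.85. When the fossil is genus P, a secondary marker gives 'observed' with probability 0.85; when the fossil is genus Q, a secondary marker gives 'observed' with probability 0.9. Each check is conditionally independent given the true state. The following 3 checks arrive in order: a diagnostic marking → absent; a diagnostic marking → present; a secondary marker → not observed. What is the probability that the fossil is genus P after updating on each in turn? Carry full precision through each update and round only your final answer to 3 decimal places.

After a diagnostic marking='absent': P(genus P) = 0.6·0.5500 / (0.6·0.5500 + 0.15·0.4500) ≈ 0.8302
After a diagnostic marking='present': P(genus P) = 0.4·0.8302 / (0.4·0.8302 + 0.85·0.1698) ≈ 0.6970
After a secondary marker='not observed': P(genus P) = 0.15·0.6970 / (0.15·0.6970 + 0.1·0.3030) ≈ 0.7753

0.775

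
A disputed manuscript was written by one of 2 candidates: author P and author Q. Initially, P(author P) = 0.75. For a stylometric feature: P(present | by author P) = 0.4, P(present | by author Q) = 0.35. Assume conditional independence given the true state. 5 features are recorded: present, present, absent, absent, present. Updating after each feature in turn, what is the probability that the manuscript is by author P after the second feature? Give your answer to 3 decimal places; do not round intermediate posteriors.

0.797

After 'present': P(author P) = 0.4·0.7500 / (0.4·0.7500 + 0.35·0.2500) ≈ 0.7742
After 'present': P(author P) = 0.4·0.7742 / (0.4·0.7742 + 0.35·0.2258) ≈ 0.7967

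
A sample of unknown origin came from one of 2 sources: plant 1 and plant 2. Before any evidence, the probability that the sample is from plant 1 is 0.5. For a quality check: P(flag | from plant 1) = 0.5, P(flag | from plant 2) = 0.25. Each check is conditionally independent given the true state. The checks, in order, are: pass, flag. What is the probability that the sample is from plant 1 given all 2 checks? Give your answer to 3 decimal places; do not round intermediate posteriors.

After 'pass': P(plant 1) = 0.5·0.5000 / (0.5·0.5000 + 0.75·0.5000) ≈ 0.4000
After 'flag': P(plant 1) = 0.5·0.4000 / (0.5·0.4000 + 0.25·0.6000) ≈ 0.5714

0.571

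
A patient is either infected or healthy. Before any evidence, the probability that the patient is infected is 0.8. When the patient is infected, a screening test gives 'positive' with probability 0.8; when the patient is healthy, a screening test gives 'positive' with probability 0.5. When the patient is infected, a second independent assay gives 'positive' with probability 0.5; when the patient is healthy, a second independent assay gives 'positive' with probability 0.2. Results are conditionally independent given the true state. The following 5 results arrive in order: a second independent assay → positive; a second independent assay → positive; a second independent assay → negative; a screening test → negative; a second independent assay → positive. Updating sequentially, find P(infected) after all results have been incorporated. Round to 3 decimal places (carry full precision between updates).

Apply Bayes' rule sequentially, carrying P(infected) forward.
After a second independent assay='positive': P(infected) = 0.5·0.8000 / (0.5·0.8000 + 0.2·0.2000) ≈ 0.9091
After a second independent assay='positive': P(infected) = 0.5·0.9091 / (0.5·0.9091 + 0.2·0.0909) ≈ 0.9615
After a second independent assay='negative': P(infected) = 0.5·0.9615 / (0.5·0.9615 + 0.8·0.0385) ≈ 0.9398
After a screening test='negative': P(infected) = 0.2·0.9398 / (0.2·0.9398 + 0.5·0.0602) ≈ 0.8621
After a second independent assay='positive': P(infected) = 0.5·0.8621 / (0.5·0.8621 + 0.2·0.1379) ≈ 0.9398

0.940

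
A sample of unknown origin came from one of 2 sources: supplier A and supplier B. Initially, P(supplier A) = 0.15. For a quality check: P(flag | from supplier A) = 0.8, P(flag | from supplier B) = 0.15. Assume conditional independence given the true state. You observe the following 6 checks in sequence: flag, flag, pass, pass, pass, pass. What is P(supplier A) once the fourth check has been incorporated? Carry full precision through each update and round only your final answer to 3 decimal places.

0.217

After 'flag': P(supplier A) = 0.8·0.1500 / (0.8·0.1500 + 0.15·0.8500) ≈ 0.4848
After 'flag': P(supplier A) = 0.8·0.4848 / (0.8·0.4848 + 0.15·0.5152) ≈ 0.8339
After 'pass': P(supplier A) = 0.2·0.8339 / (0.2·0.8339 + 0.85·0.1661) ≈ 0.5415
After 'pass': P(supplier A) = 0.2·0.5415 / (0.2·0.5415 + 0.85·0.4585) ≈ 0.2175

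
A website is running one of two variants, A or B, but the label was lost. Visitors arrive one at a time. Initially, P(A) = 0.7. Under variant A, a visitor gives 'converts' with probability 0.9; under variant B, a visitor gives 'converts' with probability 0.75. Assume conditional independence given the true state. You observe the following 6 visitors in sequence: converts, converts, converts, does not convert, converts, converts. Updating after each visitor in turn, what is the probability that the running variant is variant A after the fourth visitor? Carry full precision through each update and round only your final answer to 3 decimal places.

0.617

Apply Bayes' rule sequentially, carrying P(A) forward.
After 'converts': P(A) = 0.9·0.7000 / (0.9·0.7000 + 0.75·0.3000) ≈ 0.7368
After 'converts': P(A) = 0.9·0.7368 / (0.9·0.7368 + 0.75·0.2632) ≈ 0.7706
After 'converts': P(A) = 0.9·0.7706 / (0.9·0.7706 + 0.75·0.2294) ≈ 0.8013
After 'does not convert': P(A) = 0.1·0.8013 / (0.1·0.8013 + 0.25·0.1987) ≈ 0.6173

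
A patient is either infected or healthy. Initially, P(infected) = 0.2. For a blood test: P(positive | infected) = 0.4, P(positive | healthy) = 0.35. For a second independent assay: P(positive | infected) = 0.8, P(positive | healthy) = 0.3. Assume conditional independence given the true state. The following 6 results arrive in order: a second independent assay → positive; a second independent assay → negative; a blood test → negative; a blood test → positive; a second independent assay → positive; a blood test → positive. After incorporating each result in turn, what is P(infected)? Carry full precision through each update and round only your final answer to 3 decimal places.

0.380

Apply Bayes' rule sequentially, carrying P(infected) forward.
After a second independent assay='positive': P(infected) = 0.8·0.2000 / (0.8·0.2000 + 0.3·0.8000) ≈ 0.4000
After a second independent assay='negative': P(infected) = 0.2·0.4000 / (0.2·0.4000 + 0.7·0.6000) ≈ 0.1600
After a blood test='negative': P(infected) = 0.6·0.1600 / (0.6·0.1600 + 0.65·0.8400) ≈ 0.1495
After a blood test='positive': P(infected) = 0.4·0.1495 / (0.4·0.1495 + 0.35·0.8505) ≈ 0.1673
After a second independent assay='positive': P(infected) = 0.8·0.1673 / (0.8·0.1673 + 0.3·0.8327) ≈ 0.3489
After a blood test='positive': P(infected) = 0.4·0.3489 / (0.4·0.3489 + 0.35·0.6511) ≈ 0.3798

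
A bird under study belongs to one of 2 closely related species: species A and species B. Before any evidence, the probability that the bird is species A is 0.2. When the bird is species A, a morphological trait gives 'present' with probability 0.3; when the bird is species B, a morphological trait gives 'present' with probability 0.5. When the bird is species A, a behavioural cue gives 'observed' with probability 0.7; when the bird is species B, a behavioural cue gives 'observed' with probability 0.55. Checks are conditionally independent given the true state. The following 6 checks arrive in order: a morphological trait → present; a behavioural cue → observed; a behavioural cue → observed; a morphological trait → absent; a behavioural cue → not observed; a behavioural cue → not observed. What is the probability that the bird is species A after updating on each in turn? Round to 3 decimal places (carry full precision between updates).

After a morphological trait='present': P(species A) = 0.3·0.2000 / (0.3·0.2000 + 0.5·0.8000) ≈ 0.1304
After a behavioural cue='observed': P(species A) = 0.7·0.1304 / (0.7·0.1304 + 0.55·0.8696) ≈ 0.1603
After a behavioural cue='observed': P(species A) = 0.7·0.1603 / (0.7·0.1603 + 0.55·0.8397) ≈ 0.1955
After a morphological trait='absent': P(species A) = 0.7·0.1955 / (0.7·0.1955 + 0.5·0.8045) ≈ 0.2538
After a behavioural cue='not observed': P(species A) = 0.3·0.2538 / (0.3·0.2538 + 0.45·0.7462) ≈ 0.1849
After a behavioural cue='not observed': P(species A) = 0.3·0.1849 / (0.3·0.1849 + 0.45·0.8151) ≈ 0.1313

0.131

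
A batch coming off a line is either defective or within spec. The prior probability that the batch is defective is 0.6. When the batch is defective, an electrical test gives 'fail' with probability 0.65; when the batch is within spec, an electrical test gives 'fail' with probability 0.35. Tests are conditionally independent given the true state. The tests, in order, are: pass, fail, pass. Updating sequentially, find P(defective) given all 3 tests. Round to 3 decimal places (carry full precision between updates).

0.447

After 'pass': P(defective) = 0.35·0.6000 / (0.35·0.6000 + 0.65·0.4000) ≈ 0.4468
After 'fail': P(defective) = 0.65·0.4468 / (0.65·0.4468 + 0.35·0.5532) ≈ 0.6000
After 'pass': P(defective) = 0.35·0.6000 / (0.35·0.6000 + 0.65·0.4000) ≈ 0.4468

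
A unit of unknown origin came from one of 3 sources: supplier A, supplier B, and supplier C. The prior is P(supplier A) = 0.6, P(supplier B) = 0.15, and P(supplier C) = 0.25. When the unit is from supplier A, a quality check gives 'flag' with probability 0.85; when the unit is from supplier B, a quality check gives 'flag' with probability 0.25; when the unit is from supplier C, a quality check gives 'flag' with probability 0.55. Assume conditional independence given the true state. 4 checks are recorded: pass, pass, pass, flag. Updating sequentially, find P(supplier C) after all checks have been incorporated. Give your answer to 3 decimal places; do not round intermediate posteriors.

0.417

After 'pass': normaliser = 0.15·0.6000 + 0.75·0.1500 + 0.45·0.2500; P(supplier A) ≈ 0.2857, P(supplier B) ≈ 0.3571, P(supplier C) ≈ 0.3571
After 'pass': normaliser = 0.15·0.2857 + 0.75·0.3571 + 0.45·0.3571; P(supplier A) ≈ 0.0909, P(supplier B) ≈ 0.5682, P(supplier C) ≈ 0.3409
After 'pass': normaliser = 0.15·0.0909 + 0.75·0.5682 + 0.45·0.3409; P(supplier A) ≈ 0.0230, P(supplier B) ≈ 0.7184, P(supplier C) ≈ 0.2586
After 'flag': normaliser = 0.85·0.0230 + 0.25·0.7184 + 0.55·0.2586; P(supplier A) ≈ 0.0572, P(supplier B) ≈ 0.5261, P(supplier C) ≈ 0.4167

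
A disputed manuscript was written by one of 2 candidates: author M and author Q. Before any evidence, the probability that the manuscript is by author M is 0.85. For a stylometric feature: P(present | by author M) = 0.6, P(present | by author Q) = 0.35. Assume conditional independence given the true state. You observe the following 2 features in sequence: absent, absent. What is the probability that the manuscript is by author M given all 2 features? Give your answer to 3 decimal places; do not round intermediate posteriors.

0.682

After 'absent': P(author M) = 0.4·0.8500 / (0.4·0.8500 + 0.65·0.1500) ≈ 0.7771
After 'absent': P(author M) = 0.4·0.7771 / (0.4·0.7771 + 0.65·0.2229) ≈ 0.6821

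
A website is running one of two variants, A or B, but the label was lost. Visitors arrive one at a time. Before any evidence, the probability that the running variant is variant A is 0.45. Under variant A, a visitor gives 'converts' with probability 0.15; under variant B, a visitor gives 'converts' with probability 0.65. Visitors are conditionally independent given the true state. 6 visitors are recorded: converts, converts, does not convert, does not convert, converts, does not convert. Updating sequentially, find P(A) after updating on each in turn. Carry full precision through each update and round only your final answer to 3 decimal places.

After 'converts': P(A) = 0.15·0.4500 / (0.15·0.4500 + 0.65·0.5500) ≈ 0.1588
After 'converts': P(A) = 0.15·0.1588 / (0.15·0.1588 + 0.65·0.8412) ≈ 0.0418
After 'does not convert': P(A) = 0.85·0.0418 / (0.85·0.0418 + 0.35·0.9582) ≈ 0.0957
After 'does not convert': P(A) = 0.85·0.0957 / (0.85·0.0957 + 0.35·0.9043) ≈ 0.2044
After 'converts': P(A) = 0.15·0.2044 / (0.15·0.2044 + 0.65·0.7956) ≈ 0.0560
After 'does not convert': P(A) = 0.85·0.0560 / (0.85·0.0560 + 0.35·0.9440) ≈ 0.1259

0.126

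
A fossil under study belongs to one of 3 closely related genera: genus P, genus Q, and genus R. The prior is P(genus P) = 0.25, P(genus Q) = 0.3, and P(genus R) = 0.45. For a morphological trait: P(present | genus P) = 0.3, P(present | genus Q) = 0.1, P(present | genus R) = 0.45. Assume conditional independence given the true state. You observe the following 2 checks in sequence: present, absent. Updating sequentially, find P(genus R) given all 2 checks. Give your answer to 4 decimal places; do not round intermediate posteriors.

After 'present': normaliser = 0.3·0.2500 + 0.1·0.3000 + 0.45·0.4500; P(genus P) ≈ 0.2439, P(genus Q) ≈ 0.0976, P(genus R) ≈ 0.6585
After 'absent': normaliser = 0.7·0.2439 + 0.9·0.0976 + 0.55·0.6585; P(genus P) ≈ 0.2750, P(genus Q) ≈ 0.1415, P(genus R) ≈ 0.5835

0.5835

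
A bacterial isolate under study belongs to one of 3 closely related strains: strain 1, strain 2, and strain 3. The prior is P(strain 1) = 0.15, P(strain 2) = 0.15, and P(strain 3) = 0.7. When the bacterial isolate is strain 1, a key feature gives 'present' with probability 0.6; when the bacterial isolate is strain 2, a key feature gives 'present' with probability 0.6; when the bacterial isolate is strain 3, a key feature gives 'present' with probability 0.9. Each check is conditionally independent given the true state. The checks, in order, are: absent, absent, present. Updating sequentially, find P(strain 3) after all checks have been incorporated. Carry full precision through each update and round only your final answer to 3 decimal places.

0.179

After 'absent': normaliser = 0.4·0.1500 + 0.4·0.1500 + 0.1·0.7000; P(strain 1) ≈ 0.3158, P(strain 2) ≈ 0.3158, P(strain 3) ≈ 0.3684
After 'absent': normaliser = 0.4·0.3158 + 0.4·0.3158 + 0.1·0.3684; P(strain 1) ≈ 0.4364, P(strain 2) ≈ 0.4364, P(strain 3) ≈ 0.1273
After 'present': normaliser = 0.6·0.4364 + 0.6·0.4364 + 0.9·0.1273; P(strain 1) ≈ 0.4103, P(strain 2) ≈ 0.4103, P(strain 3) ≈ 0.1795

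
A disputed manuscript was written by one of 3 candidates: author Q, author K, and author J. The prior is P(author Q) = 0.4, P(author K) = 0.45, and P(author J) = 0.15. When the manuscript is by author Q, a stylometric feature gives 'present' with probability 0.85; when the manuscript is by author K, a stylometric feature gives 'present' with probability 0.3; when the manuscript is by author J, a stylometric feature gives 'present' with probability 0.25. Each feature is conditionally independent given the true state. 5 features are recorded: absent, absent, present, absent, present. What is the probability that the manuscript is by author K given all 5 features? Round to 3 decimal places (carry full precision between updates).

0.738

After 'absent': normaliser = 0.15·0.4000 + 0.7·0.4500 + 0.75·0.1500; P(author Q) ≈ 0.1231, P(author K) ≈ 0.6462, P(author J) ≈ 0.2308
After 'absent': normaliser = 0.15·0.1231 + 0.7·0.6462 + 0.75·0.2308; P(author Q) ≈ 0.0287, P(author K) ≈ 0.7025, P(author J) ≈ 0.2688
After 'present': normaliser = 0.85·0.0287 + 0.3·0.7025 + 0.25·0.2688; P(author Q) ≈ 0.0806, P(author K) ≈ 0.6971, P(author J) ≈ 0.2223
After 'absent': normaliser = 0.15·0.0806 + 0.7·0.6971 + 0.75·0.2223; P(author Q) ≈ 0.0181, P(author K) ≈ 0.7318, P(author J) ≈ 0.2500
After 'present': normaliser = 0.85·0.0181 + 0.3·0.7318 + 0.25·0.2500; P(author Q) ≈ 0.0518, P(author K) ≈ 0.7380, P(author J) ≈ 0.2101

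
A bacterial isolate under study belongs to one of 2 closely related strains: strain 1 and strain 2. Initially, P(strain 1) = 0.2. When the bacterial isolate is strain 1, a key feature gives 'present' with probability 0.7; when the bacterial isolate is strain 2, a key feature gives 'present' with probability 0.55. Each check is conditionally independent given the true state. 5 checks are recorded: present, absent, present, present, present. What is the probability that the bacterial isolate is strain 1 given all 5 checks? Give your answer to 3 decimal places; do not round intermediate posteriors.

0.304

Each posterior becomes the prior for the next update.
After 'present': P(strain 1) = 0.7·0.2000 / (0.7·0.2000 + 0.55·0.8000) ≈ 0.2414
After 'absent': P(strain 1) = 0.3·0.2414 / (0.3·0.2414 + 0.45·0.7586) ≈ 0.1750
After 'present': P(strain 1) = 0.7·0.1750 / (0.7·0.1750 + 0.55·0.8250) ≈ 0.2126
After 'present': P(strain 1) = 0.7·0.2126 / (0.7·0.2126 + 0.55·0.7874) ≈ 0.2557
After 'present': P(strain 1) = 0.7·0.2557 / (0.7·0.2557 + 0.55·0.7443) ≈ 0.3043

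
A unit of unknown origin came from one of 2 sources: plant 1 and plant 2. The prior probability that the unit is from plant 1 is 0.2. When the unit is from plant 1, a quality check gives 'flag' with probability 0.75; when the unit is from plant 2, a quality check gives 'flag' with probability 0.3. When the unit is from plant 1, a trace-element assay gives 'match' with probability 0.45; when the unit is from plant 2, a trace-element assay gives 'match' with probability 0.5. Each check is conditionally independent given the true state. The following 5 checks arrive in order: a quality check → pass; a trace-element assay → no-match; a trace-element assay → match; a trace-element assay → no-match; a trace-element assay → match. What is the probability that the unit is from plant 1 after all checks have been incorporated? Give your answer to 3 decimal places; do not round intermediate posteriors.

0.080

After a quality check='pass': P(plant 1) = 0.25·0.2000 / (0.25·0.2000 + 0.7·0.8000) ≈ 0.0820
After a trace-element assay='no-match': P(plant 1) = 0.55·0.0820 / (0.55·0.0820 + 0.5·0.9180) ≈ 0.0894
After a trace-element assay='match': P(plant 1) = 0.45·0.0894 / (0.45·0.0894 + 0.5·0.9106) ≈ 0.0812
After a trace-element assay='no-match': P(plant 1) = 0.55·0.0812 / (0.55·0.0812 + 0.5·0.9188) ≈ 0.0886
After a trace-element assay='match': P(plant 1) = 0.45·0.0886 / (0.45·0.0886 + 0.5·0.9114) ≈ 0.0805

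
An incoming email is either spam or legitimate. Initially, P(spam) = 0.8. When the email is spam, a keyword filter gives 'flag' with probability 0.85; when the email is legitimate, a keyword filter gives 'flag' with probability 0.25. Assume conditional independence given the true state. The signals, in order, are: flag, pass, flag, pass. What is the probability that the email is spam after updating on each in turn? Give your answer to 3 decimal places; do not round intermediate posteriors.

After 'flag': P(spam) = 0.85·0.8000 / (0.85·0.8000 + 0.25·0.2000) ≈ 0.9315
After 'pass': P(spam) = 0.15·0.9315 / (0.15·0.9315 + 0.75·0.0685) ≈ 0.7312
After 'flag': P(spam) = 0.85·0.7312 / (0.85·0.7312 + 0.25·0.2688) ≈ 0.9024
After 'pass': P(spam) = 0.15·0.9024 / (0.15·0.9024 + 0.75·0.0976) ≈ 0.6491

0.649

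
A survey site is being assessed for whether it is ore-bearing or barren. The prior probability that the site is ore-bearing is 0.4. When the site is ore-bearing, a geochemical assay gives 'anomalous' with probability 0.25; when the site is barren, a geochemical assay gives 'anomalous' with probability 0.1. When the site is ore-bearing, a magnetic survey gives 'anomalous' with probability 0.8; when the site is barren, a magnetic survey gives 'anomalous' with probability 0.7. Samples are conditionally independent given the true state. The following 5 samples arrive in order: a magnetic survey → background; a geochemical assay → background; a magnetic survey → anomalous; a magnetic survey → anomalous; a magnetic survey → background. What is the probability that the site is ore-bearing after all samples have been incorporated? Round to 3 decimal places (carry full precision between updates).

After a magnetic survey='background': P(ore) = 0.2·0.4000 / (0.2·0.4000 + 0.3·0.6000) ≈ 0.3077
After a geochemical assay='background': P(ore) = 0.75·0.3077 / (0.75·0.3077 + 0.9·0.6923) ≈ 0.2703
After a magnetic survey='anomalous': P(ore) = 0.8·0.2703 / (0.8·0.2703 + 0.7·0.7297) ≈ 0.2974
After a magnetic survey='anomalous': P(ore) = 0.8·0.2974 / (0.8·0.2974 + 0.7·0.7026) ≈ 0.3260
After a magnetic survey='background': P(ore) = 0.2·0.3260 / (0.2·0.3260 + 0.3·0.6740) ≈ 0.2439

0.244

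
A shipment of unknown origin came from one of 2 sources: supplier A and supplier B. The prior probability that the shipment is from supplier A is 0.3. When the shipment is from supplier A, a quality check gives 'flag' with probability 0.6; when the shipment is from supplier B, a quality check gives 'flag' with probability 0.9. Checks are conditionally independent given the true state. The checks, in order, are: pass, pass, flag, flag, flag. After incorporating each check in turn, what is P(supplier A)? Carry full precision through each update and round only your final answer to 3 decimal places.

0.670

After 'pass': P(supplier A) = 0.4·0.3000 / (0.4·0.3000 + 0.1·0.7000) ≈ 0.6316
After 'pass': P(supplier A) = 0.4·0.6316 / (0.4·0.6316 + 0.1·0.3684) ≈ 0.8727
After 'flag': P(supplier A) = 0.6·0.8727 / (0.6·0.8727 + 0.9·0.1273) ≈ 0.8205
After 'flag': P(supplier A) = 0.6·0.8205 / (0.6·0.8205 + 0.9·0.1795) ≈ 0.7529
After 'flag': P(supplier A) = 0.6·0.7529 / (0.6·0.7529 + 0.9·0.2471) ≈ 0.6702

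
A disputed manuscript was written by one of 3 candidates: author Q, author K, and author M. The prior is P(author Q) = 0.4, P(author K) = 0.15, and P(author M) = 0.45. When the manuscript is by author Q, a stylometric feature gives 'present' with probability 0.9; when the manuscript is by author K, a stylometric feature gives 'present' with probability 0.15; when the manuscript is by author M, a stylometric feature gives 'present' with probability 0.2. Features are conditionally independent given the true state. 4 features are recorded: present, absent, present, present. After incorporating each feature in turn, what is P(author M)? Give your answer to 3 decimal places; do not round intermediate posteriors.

0.089

After 'present': normaliser = 0.9·0.4000 + 0.15·0.1500 + 0.2·0.4500; P(author Q) ≈ 0.7619, P(author K) ≈ 0.0476, P(author M) ≈ 0.1905
After 'absent': normaliser = 0.1·0.7619 + 0.85·0.0476 + 0.8·0.1905; P(author Q) ≈ 0.2832, P(author K) ≈ 0.1504, P(author M) ≈ 0.5664
After 'present': normaliser = 0.9·0.2832 + 0.15·0.1504 + 0.2·0.5664; P(author Q) ≈ 0.6523, P(author K) ≈ 0.0578, P(author M) ≈ 0.2899
After 'present': normaliser = 0.9·0.6523 + 0.15·0.0578 + 0.2·0.2899; P(author Q) ≈ 0.8981, P(author K) ≈ 0.0133, P(author M) ≈ 0.0887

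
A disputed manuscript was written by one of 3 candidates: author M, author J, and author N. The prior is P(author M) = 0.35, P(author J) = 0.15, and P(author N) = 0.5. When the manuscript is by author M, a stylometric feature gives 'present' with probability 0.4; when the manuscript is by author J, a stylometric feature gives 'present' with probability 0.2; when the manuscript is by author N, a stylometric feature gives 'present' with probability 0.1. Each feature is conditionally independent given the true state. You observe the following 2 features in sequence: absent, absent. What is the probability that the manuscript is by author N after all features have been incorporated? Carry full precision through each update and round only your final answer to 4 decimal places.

Apply Bayes' rule sequentially, carrying P(author N) forward.
After 'absent': normaliser = 0.6·0.3500 + 0.8·0.1500 + 0.9·0.5000; P(author M) ≈ 0.2692, P(author J) ≈ 0.1538, P(author N) ≈ 0.5769
After 'absent': normaliser = 0.6·0.2692 + 0.8·0.1538 + 0.9·0.5769; P(author M) ≈ 0.2010, P(author J) ≈ 0.1531, P(author N) ≈ 0.6459

0.6459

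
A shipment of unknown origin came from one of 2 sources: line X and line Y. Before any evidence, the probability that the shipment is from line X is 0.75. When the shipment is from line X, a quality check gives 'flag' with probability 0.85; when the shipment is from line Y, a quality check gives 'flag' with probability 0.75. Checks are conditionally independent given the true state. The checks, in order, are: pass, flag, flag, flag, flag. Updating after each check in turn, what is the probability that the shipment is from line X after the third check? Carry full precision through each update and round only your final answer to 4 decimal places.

0.6981

Apply Bayes' rule sequentially, carrying P(line X) forward.
After 'pass': P(line X) = 0.15·0.7500 / (0.15·0.7500 + 0.25·0.2500) ≈ 0.6429
After 'flag': P(line X) = 0.85·0.6429 / (0.85·0.6429 + 0.75·0.3571) ≈ 0.6711
After 'flag': P(line X) = 0.85·0.6711 / (0.85·0.6711 + 0.75·0.3289) ≈ 0.6981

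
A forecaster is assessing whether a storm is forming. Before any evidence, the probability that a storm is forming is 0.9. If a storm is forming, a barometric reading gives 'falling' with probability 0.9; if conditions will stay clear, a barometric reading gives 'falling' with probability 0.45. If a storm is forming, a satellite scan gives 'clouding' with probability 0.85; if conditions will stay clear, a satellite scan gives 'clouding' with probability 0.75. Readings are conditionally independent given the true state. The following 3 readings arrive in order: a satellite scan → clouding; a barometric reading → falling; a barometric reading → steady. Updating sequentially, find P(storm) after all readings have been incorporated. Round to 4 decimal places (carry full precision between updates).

0.7876

Apply Bayes' rule sequentially, carrying P(storm) forward.
After a satellite scan='clouding': P(storm) = 0.85·0.9000 / (0.85·0.9000 + 0.75·0.1000) ≈ 0.9107
After a barometric reading='falling': P(storm) = 0.9·0.9107 / (0.9·0.9107 + 0.45·0.0893) ≈ 0.9533
After a barometric reading='steady': P(storm) = 0.1·0.9533 / (0.1·0.9533 + 0.55·0.0467) ≈ 0.7876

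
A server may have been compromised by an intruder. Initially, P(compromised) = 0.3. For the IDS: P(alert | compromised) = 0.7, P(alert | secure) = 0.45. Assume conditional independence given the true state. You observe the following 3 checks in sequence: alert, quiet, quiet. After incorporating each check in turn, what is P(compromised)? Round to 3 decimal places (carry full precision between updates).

0.166

After 'alert': P(compromised) = 0.7·0.3000 / (0.7·0.3000 + 0.45·0.7000) ≈ 0.4000
After 'quiet': P(compromised) = 0.3·0.4000 / (0.3·0.4000 + 0.55·0.6000) ≈ 0.2667
After 'quiet': P(compromised) = 0.3·0.2667 / (0.3·0.2667 + 0.55·0.7333) ≈ 0.1655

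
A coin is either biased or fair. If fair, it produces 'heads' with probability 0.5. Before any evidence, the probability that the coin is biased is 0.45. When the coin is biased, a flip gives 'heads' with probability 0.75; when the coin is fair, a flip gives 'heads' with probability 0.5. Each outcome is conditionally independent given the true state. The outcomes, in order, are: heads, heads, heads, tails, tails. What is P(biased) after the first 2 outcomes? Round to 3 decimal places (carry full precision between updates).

After 'heads': P(biased) = 0.75·0.4500 / (0.75·0.4500 + 0.5·0.5500) ≈ 0.5510
After 'heads': P(biased) = 0.75·0.5510 / (0.75·0.5510 + 0.5·0.4490) ≈ 0.6480

0.648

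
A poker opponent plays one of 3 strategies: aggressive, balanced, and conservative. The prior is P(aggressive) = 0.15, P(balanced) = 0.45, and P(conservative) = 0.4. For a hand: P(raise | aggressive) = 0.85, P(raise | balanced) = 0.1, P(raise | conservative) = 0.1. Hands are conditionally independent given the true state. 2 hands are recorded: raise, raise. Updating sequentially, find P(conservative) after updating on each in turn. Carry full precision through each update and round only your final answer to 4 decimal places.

0.0342

Apply Bayes' rule sequentially, carrying P(conservative) forward.
After 'raise': normaliser = 0.85·0.1500 + 0.1·0.4500 + 0.1·0.4000; P(aggressive) ≈ 0.6000, P(balanced) ≈ 0.2118, P(conservative) ≈ 0.1882
After 'raise': normaliser = 0.85·0.6000 + 0.1·0.2118 + 0.1·0.1882; P(aggressive) ≈ 0.9273, P(balanced) ≈ 0.0385, P(conservative) ≈ 0.0342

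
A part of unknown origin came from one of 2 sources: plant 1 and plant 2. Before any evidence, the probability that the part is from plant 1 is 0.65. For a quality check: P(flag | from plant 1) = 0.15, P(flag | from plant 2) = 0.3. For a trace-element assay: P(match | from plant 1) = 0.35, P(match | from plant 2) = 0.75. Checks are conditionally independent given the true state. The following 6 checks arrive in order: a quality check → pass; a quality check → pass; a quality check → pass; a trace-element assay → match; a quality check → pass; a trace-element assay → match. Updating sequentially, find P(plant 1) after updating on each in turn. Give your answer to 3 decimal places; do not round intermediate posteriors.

0.468

After a quality check='pass': P(plant 1) = 0.85·0.6500 / (0.85·0.6500 + 0.7·0.3500) ≈ 0.6928
After a quality check='pass': P(plant 1) = 0.85·0.6928 / (0.85·0.6928 + 0.7·0.3072) ≈ 0.7325
After a quality check='pass': P(plant 1) = 0.85·0.7325 / (0.85·0.7325 + 0.7·0.2675) ≈ 0.7688
After a trace-element assay='match': P(plant 1) = 0.35·0.7688 / (0.35·0.7688 + 0.75·0.2312) ≈ 0.6081
After a quality check='pass': P(plant 1) = 0.85·0.6081 / (0.85·0.6081 + 0.7·0.3919) ≈ 0.6533
After a trace-element assay='match': P(plant 1) = 0.35·0.6533 / (0.35·0.6533 + 0.75·0.3467) ≈ 0.4679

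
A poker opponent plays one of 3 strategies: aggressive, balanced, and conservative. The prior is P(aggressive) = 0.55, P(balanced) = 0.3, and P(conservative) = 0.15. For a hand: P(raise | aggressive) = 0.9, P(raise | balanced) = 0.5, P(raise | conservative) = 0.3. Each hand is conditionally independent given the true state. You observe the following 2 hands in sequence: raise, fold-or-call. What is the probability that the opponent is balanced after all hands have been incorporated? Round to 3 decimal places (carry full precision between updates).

0.481

After 'raise': normaliser = 0.9·0.5500 + 0.5·0.3000 + 0.3·0.1500; P(aggressive) ≈ 0.7174, P(balanced) ≈ 0.2174, P(conservative) ≈ 0.0652
After 'fold-or-call': normaliser = 0.1·0.7174 + 0.5·0.2174 + 0.7·0.0652; P(aggressive) ≈ 0.3173, P(balanced) ≈ 0.4808, P(conservative) ≈ 0.2019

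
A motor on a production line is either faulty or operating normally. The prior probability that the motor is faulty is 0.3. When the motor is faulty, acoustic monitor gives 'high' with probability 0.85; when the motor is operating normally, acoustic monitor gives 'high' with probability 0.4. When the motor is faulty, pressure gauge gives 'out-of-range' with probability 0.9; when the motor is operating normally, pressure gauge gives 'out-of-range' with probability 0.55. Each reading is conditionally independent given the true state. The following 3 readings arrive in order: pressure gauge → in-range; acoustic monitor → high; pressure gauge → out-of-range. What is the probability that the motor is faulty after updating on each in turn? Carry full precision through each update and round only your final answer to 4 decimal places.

After pressure gauge='in-range': P(faulty) = 0.1·0.3000 / (0.1·0.3000 + 0.45·0.7000) ≈ 0.0870
After acoustic monitor='high': P(faulty) = 0.85·0.0870 / (0.85·0.0870 + 0.4·0.9130) ≈ 0.1683
After pressure gauge='out-of-range': P(faulty) = 0.9·0.1683 / (0.9·0.1683 + 0.55·0.8317) ≈ 0.2488

0.2488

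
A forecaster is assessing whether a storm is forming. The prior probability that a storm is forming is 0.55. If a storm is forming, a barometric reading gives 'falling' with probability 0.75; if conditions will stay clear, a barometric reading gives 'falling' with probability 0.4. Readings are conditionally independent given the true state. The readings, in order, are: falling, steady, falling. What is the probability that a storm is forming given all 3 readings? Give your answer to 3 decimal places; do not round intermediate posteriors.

0.642

After 'falling': P(storm) = 0.75·0.5500 / (0.75·0.5500 + 0.4·0.4500) ≈ 0.6962
After 'steady': P(storm) = 0.25·0.6962 / (0.25·0.6962 + 0.6·0.3038) ≈ 0.4885
After 'falling': P(storm) = 0.75·0.4885 / (0.75·0.4885 + 0.4·0.5115) ≈ 0.6416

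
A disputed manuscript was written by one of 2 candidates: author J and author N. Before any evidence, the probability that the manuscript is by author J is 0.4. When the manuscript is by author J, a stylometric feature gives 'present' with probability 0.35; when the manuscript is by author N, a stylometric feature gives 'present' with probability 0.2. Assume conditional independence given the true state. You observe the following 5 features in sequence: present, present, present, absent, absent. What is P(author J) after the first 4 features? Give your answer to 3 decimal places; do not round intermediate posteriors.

After 'present': P(author J) = 0.35·0.4000 / (0.35·0.4000 + 0.2·0.6000) ≈ 0.5385
After 'present': P(author J) = 0.35·0.5385 / (0.35·0.5385 + 0.2·0.4615) ≈ 0.6712
After 'present': P(author J) = 0.35·0.6712 / (0.35·0.6712 + 0.2·0.3288) ≈ 0.7813
After 'absent': P(author J) = 0.65·0.7813 / (0.65·0.7813 + 0.8·0.2187) ≈ 0.7438

0.744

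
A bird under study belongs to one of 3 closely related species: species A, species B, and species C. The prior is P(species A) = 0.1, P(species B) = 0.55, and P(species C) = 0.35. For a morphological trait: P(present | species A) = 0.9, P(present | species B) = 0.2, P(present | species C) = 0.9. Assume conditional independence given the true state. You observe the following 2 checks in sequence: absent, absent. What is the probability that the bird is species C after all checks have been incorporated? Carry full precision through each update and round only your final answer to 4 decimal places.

0.0098

After 'absent': normaliser = 0.1·0.1000 + 0.8·0.5500 + 0.1·0.3500; P(species A) ≈ 0.0206, P(species B) ≈ 0.9072, P(species C) ≈ 0.0722
After 'absent': normaliser = 0.1·0.0206 + 0.8·0.9072 + 0.1·0.0722; P(species A) ≈ 0.0028, P(species B) ≈ 0.9874, P(species C) ≈ 0.0098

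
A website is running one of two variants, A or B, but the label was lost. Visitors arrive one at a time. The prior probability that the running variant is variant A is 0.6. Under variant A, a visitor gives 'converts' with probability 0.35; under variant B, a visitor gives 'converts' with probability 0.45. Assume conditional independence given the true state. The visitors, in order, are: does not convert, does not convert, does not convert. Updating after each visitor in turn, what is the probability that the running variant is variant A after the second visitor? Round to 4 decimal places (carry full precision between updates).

0.6769

After 'does not convert': P(A) = 0.65·0.6000 / (0.65·0.6000 + 0.55·0.4000) ≈ 0.6393
After 'does not convert': P(A) = 0.65·0.6393 / (0.65·0.6393 + 0.55·0.3607) ≈ 0.6769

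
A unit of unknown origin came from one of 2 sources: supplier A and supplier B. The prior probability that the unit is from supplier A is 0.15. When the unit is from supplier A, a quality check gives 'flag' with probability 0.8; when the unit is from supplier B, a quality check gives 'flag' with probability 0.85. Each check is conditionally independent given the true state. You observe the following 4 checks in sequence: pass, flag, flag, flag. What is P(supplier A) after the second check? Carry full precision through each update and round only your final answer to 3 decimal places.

0.181

After 'pass': P(supplier A) = 0.2·0.1500 / (0.2·0.1500 + 0.15·0.8500) ≈ 0.1905
After 'flag': P(supplier A) = 0.8·0.1905 / (0.8·0.1905 + 0.85·0.8095) ≈ 0.1813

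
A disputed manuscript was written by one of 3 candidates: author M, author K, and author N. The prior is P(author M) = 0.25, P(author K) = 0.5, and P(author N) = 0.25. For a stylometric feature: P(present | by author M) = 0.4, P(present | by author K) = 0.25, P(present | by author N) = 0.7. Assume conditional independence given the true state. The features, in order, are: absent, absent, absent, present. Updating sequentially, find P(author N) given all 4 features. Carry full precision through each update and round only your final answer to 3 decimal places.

0.060

After 'absent': normaliser = 0.6·0.2500 + 0.75·0.5000 + 0.3·0.2500; P(author M) ≈ 0.2500, P(author K) ≈ 0.6250, P(author N) ≈ 0.1250
After 'absent': normaliser = 0.6·0.2500 + 0.75·0.6250 + 0.3·0.1250; P(author M) ≈ 0.2286, P(author K) ≈ 0.7143, P(author N) ≈ 0.0571
After 'absent': normaliser = 0.6·0.2286 + 0.75·0.7143 + 0.3·0.0571; P(author M) ≈ 0.1988, P(author K) ≈ 0.7764, P(author N) ≈ 0.0248
After 'present': normaliser = 0.4·0.1988 + 0.25·0.7764 + 0.7·0.0248; P(author M) ≈ 0.2732, P(author K) ≈ 0.6670, P(author N) ≈ 0.0598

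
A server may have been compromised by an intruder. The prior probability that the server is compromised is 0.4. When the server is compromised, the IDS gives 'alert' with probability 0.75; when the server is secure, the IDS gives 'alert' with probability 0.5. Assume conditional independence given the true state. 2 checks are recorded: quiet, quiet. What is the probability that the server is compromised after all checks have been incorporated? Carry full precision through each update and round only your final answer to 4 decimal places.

0.1429

After 'quiet': P(compromised) = 0.25·0.4000 / (0.25·0.4000 + 0.5·0.6000) ≈ 0.2500
After 'quiet': P(compromised) = 0.25·0.2500 / (0.25·0.2500 + 0.5·0.7500) ≈ 0.1429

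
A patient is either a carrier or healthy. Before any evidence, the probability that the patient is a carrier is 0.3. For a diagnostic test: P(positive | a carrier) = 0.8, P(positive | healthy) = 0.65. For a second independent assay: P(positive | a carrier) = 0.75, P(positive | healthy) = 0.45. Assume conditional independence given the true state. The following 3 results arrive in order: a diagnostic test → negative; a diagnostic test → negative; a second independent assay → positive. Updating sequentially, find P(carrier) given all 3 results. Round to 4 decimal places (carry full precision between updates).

Apply Bayes' rule sequentially, carrying P(carrier) forward.
After a diagnostic test='negative': P(carrier) = 0.2·0.3000 / (0.2·0.3000 + 0.35·0.7000) ≈ 0.1967
After a diagnostic test='negative': P(carrier) = 0.2·0.1967 / (0.2·0.1967 + 0.35·0.8033) ≈ 0.1228
After a second independent assay='positive': P(carrier) = 0.75·0.1228 / (0.75·0.1228 + 0.45·0.8772) ≈ 0.1891

0.1891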